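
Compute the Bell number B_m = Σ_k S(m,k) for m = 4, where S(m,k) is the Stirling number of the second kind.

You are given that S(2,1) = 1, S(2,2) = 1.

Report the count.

15

row 3: T[3][1]=1·1+0=1  T[3][2]=2·1+1=3  T[3][3]=3·0+1=1
row 4: T[4][1]=1·1+0=1  T[4][2]=2·3+1=7  T[4][3]=3·1+3=6  T[4][4]=4·0+1=1
B_4 = ΣS(4,k) = 1+7+6+1 = 15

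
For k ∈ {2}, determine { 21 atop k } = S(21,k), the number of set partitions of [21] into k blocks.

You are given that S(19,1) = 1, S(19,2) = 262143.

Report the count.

row 20: T[20][1]=1·1+0=1  T[20][2]=2·262143+1=524287
row 21: T[21][2]=2·524287+1=1048575
Read S(21,2) = 1048575.

1048575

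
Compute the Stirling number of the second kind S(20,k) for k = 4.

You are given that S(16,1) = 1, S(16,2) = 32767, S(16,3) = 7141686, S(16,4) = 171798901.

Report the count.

45232115901

@17  (17,1):1·1+0→1, (17,2):32767·2+1→65535, (17,3):7141686·3+32767→21457825, (17,4):171798901·4+7141686→694337290
@18  (18,2):65535·2+1→131071, (18,3):21457825·3+65535→64439010, (18,4):694337290·4+21457825→2798806985
@19  (19,3):64439010·3+131071→193448101, (19,4):2798806985·4+64439010→11259666950
@20  (20,4):11259666950·4+193448101→45232115901
Read S(20,4) = 45232115901.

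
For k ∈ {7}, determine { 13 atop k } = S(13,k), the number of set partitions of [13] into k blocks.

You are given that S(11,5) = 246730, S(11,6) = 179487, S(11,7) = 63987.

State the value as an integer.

5715424

[12] T[12,6]:6*179487+246730=1323652 · T[12,7]:7*63987+179487=627396
[13] T[13,7]:7*627396+1323652=5715424
Read S(13,7) = 5715424.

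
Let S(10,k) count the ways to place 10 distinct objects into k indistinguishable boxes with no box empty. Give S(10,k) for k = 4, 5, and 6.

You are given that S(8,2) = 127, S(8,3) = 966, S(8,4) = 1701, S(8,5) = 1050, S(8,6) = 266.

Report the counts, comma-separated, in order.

34105, 42525, 22827

[9] T[9,3]:3*966+127=3025 · T[9,4]:4*1701+966=7770 · T[9,5]:5*1050+1701=6951 · T[9,6]:6*266+1050=2646
[10] T[10,4]:4*7770+3025=34105 · T[10,5]:5*6951+7770=42525 · T[10,6]:6*2646+6951=22827
Read S(10,4) = 34105, S(10,5) = 42525, S(10,6) = 22827.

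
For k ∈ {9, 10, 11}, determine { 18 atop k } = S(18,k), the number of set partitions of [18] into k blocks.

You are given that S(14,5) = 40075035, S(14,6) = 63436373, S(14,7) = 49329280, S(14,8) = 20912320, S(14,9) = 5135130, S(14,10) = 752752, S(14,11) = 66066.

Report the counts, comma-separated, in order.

106175395755, 37112163803, 8391004908

row 15: T[15][6]=6·63436373+40075035=420693273  T[15][7]=7·49329280+63436373=408741333  T[15][8]=8·20912320+49329280=216627840  T[15][9]=9·5135130+20912320=67128490  T[15][10]=10·752752+5135130=12662650  T[15][11]=11·66066+752752=1479478
row 16: T[16][7]=7·408741333+420693273=3281882604  T[16][8]=8·216627840+408741333=2141764053  T[16][9]=9·67128490+216627840=820784250  T[16][10]=10·12662650+67128490=193754990  T[16][11]=11·1479478+12662650=28936908
row 17: T[17][8]=8·2141764053+3281882604=20415995028  T[17][9]=9·820784250+2141764053=9528822303  T[17][10]=10·193754990+820784250=2758334150  T[17][11]=11·28936908+193754990=512060978
row 18: T[18][9]=9·9528822303+20415995028=106175395755  T[18][10]=10·2758334150+9528822303=37112163803  T[18][11]=11·512060978+2758334150=8391004908
Read S(18,9) = 106175395755, S(18,10) = 37112163803, S(18,11) = 8391004908.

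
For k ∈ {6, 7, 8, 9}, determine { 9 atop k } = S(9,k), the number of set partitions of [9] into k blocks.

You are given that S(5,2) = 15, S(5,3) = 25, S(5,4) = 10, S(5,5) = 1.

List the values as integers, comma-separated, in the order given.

i=6: T(6,3)=15+3·25=90 | T(6,4)=25+4·10=65 | T(6,5)=10+5·1=15 | T(6,6)=1+6·0=1
i=7: T(7,4)=90+4·65=350 | T(7,5)=65+5·15=140 | T(7,6)=15+6·1=21 | T(7,7)=1+7·0=1
i=8: T(8,5)=350+5·140=1050 | T(8,6)=140+6·21=266 | T(8,7)=21+7·1=28 | T(8,8)=1+8·0=1
i=9: T(9,6)=1050+6·266=2646 | T(9,7)=266+7·28=462 | T(9,8)=28+8·1=36 | T(9,9)=1+9·0=1
Read S(9,6) = 2646, S(9,7) = 462, S(9,8) = 36, S(9,9) = 1.

2646, 462, 36, 1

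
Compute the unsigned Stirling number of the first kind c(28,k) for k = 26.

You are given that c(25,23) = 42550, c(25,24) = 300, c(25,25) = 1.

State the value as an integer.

67977

r26: T_26,24=25×300+42550=50050; T_26,25=25×1+300=325; T_26,26=25×0+1=1
r27: T_27,25=26×325+50050=58500; T_27,26=26×1+325=351
r28: T_28,26=27×351+58500=67977
Read c(28,26) = 67977.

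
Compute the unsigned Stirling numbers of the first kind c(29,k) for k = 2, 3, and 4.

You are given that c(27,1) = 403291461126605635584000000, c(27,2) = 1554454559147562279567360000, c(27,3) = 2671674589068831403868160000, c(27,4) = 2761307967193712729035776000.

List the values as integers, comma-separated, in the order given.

1197348677077520393310044160000, 2105684281550279072336117760000, 2236045380156380112643362816000

@28  (28,1):403291461126605635584000000·27+0→10888869450418352160768000000, (28,2):1554454559147562279567360000·27+403291461126605635584000000→42373564558110787183902720000, (28,3):2671674589068831403868160000·27+1554454559147562279567360000→73689668464006010184007680000, (28,4):2761307967193712729035776000·27+2671674589068831403868160000→77226989703299075087834112000
@29  (29,2):42373564558110787183902720000·28+10888869450418352160768000000→1197348677077520393310044160000, (29,3):73689668464006010184007680000·28+42373564558110787183902720000→2105684281550279072336117760000, (29,4):77226989703299075087834112000·28+73689668464006010184007680000→2236045380156380112643362816000
Read c(29,2) = 1197348677077520393310044160000, c(29,3) = 2105684281550279072336117760000, c(29,4) = 2236045380156380112643362816000.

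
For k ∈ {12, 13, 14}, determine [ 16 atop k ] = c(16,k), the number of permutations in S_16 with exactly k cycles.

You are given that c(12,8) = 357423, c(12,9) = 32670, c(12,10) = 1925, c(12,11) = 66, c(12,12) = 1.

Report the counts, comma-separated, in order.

4899622, 218400, 6580

row 13: T[13][9]=12·32670+357423=749463  T[13][10]=12·1925+32670=55770  T[13][11]=12·66+1925=2717  T[13][12]=12·1+66=78  T[13][13]=12·0+1=1
row 14: T[14][10]=13·55770+749463=1474473  T[14][11]=13·2717+55770=91091  T[14][12]=13·78+2717=3731  T[14][13]=13·1+78=91  T[14][14]=13·0+1=1
row 15: T[15][11]=14·91091+1474473=2749747  T[15][12]=14·3731+91091=143325  T[15][13]=14·91+3731=5005  T[15][14]=14·1+91=105
row 16: T[16][12]=15·143325+2749747=4899622  T[16][13]=15·5005+143325=218400  T[16][14]=15·105+5005=6580
Read c(16,12) = 4899622, c(16,13) = 218400, c(16,14) = 6580.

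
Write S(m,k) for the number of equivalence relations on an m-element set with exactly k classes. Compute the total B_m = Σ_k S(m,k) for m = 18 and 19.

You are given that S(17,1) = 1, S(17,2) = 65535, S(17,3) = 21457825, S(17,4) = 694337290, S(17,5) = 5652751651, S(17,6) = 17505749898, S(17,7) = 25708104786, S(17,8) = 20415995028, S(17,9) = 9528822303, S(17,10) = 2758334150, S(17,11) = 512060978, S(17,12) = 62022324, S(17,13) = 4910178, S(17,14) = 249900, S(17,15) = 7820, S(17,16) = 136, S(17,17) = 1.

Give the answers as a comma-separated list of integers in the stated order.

row 18: T[18][1]=1·1+0=1  T[18][2]=2·65535+1=131071  T[18][3]=3·21457825+65535=64439010  T[18][4]=4·694337290+21457825=2798806985  T[18][5]=5·5652751651+694337290=28958095545  T[18][6]=6·17505749898+5652751651=110687251039  T[18][7]=7·25708104786+17505749898=197462483400  T[18][8]=8·20415995028+25708104786=189036065010  T[18][9]=9·9528822303+20415995028=106175395755  T[18][10]=10·2758334150+9528822303=37112163803  T[18][11]=11·512060978+2758334150=8391004908  T[18][12]=12·62022324+512060978=1256328866  T[18][13]=13·4910178+62022324=125854638  T[18][14]=14·249900+4910178=8408778  T[18][15]=15·7820+249900=367200  T[18][16]=16·136+7820=9996  T[18][17]=17·1+136=153  T[18][18]=18·0+1=1
row 19: T[19][1]=1·1+0=1  T[19][2]=2·131071+1=262143  T[19][3]=3·64439010+131071=193448101  T[19][4]=4·2798806985+64439010=11259666950  T[19][5]=5·28958095545+2798806985=147589284710  T[19][6]=6·110687251039+28958095545=693081601779  T[19][7]=7·197462483400+110687251039=1492924634839  T[19][8]=8·189036065010+197462483400=1709751003480  T[19][9]=9·106175395755+189036065010=1144614626805  T[19][10]=10·37112163803+106175395755=477297033785  T[19][11]=11·8391004908+37112163803=129413217791  T[19][12]=12·1256328866+8391004908=23466951300  T[19][13]=13·125854638+1256328866=2892439160  T[19][14]=14·8408778+125854638=243577530  T[19][15]=15·367200+8408778=13916778  T[19][16]=16·9996+367200=527136  T[19][17]=17·153+9996=12597  T[19][18]=18·1+153=171  T[19][19]=19·0+1=1
B_18 = ΣS(18,k) = 1+131071+64439010+2798806985+28958095545+110687251039+197462483400+189036065010+106175395755+37112163803+8391004908+1256328866+125854638+8408778+367200+9996+153+1 = 682076806159
B_19 = ΣS(19,k) = 1+262143+193448101+11259666950+147589284710+693081601779+1492924634839+1709751003480+1144614626805+477297033785+129413217791+23466951300+2892439160+243577530+13916778+527136+12597+171+1 = 5832742205057

682076806159, 5832742205057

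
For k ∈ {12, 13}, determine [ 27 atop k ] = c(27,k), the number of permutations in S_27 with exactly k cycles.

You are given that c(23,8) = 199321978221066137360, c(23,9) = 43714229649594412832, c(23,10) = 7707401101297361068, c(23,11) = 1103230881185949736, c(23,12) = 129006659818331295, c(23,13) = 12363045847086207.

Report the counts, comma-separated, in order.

143271701777645411127300, 16778377273555183648050

row 24: T[24][9]=23·43714229649594412832+199321978221066137360=1204749260161737632496  T[24][10]=23·7707401101297361068+43714229649594412832=220984454979433717396  T[24][11]=23·1103230881185949736+7707401101297361068=33081711368574204996  T[24][12]=23·129006659818331295+1103230881185949736=4070384057007569521  T[24][13]=23·12363045847086207+129006659818331295=413356714301314056
row 25: T[25][10]=24·220984454979433717396+1204749260161737632496=6508376179668146850000  T[25][11]=24·33081711368574204996+220984454979433717396=1014945527825214637300  T[25][12]=24·4070384057007569521+33081711368574204996=130770928736755873500  T[25][13]=24·413356714301314056+4070384057007569521=13990945200239106865
row 26: T[26][11]=25·1014945527825214637300+6508376179668146850000=31882014375298512782500  T[26][12]=25·130770928736755873500+1014945527825214637300=4284218746244111474800  T[26][13]=25·13990945200239106865+130770928736755873500=480544558742733545125
row 27: T[27][12]=26·4284218746244111474800+31882014375298512782500=143271701777645411127300  T[27][13]=26·480544558742733545125+4284218746244111474800=16778377273555183648050
Read c(27,12) = 143271701777645411127300, c(27,13) = 16778377273555183648050.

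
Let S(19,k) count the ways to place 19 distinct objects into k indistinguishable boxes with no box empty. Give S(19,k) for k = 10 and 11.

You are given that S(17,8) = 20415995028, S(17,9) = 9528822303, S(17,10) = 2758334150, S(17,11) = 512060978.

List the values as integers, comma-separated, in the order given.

row 18: T[18][9]=9·9528822303+20415995028=106175395755  T[18][10]=10·2758334150+9528822303=37112163803  T[18][11]=11·512060978+2758334150=8391004908
row 19: T[19][10]=10·37112163803+106175395755=477297033785  T[19][11]=11·8391004908+37112163803=129413217791
Read S(19,10) = 477297033785, S(19,11) = 129413217791.

477297033785, 129413217791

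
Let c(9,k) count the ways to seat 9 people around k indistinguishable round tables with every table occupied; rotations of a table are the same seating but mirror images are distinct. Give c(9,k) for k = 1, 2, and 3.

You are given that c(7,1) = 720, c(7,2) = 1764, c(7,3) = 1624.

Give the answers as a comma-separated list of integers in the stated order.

40320, 109584, 118124

@8  (8,1):720·7+0→5040, (8,2):1764·7+720→13068, (8,3):1624·7+1764→13132
@9  (9,1):5040·8+0→40320, (9,2):13068·8+5040→109584, (9,3):13132·8+13068→118124
Read c(9,1) = 40320, c(9,2) = 109584, c(9,3) = 118124.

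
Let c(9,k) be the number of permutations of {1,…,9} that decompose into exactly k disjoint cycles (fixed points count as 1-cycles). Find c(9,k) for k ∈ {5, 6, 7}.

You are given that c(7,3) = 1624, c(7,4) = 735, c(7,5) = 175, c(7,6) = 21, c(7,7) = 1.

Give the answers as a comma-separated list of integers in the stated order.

row 8: T[8][4]=7·735+1624=6769  T[8][5]=7·175+735=1960  T[8][6]=7·21+175=322  T[8][7]=7·1+21=28
row 9: T[9][5]=8·1960+6769=22449  T[9][6]=8·322+1960=4536  T[9][7]=8·28+322=546
Read c(9,5) = 22449, c(9,6) = 4536, c(9,7) = 546.

22449, 4536, 546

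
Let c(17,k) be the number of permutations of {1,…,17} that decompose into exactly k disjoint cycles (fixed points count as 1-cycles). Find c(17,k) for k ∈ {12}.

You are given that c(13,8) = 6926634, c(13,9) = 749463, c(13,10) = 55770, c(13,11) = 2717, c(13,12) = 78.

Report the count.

156952432

[14] T[14,9]:13*749463+6926634=16669653 · T[14,10]:13*55770+749463=1474473 · T[14,11]:13*2717+55770=91091 · T[14,12]:13*78+2717=3731
[15] T[15,10]:14*1474473+16669653=37312275 · T[15,11]:14*91091+1474473=2749747 · T[15,12]:14*3731+91091=143325
[16] T[16,11]:15*2749747+37312275=78558480 · T[16,12]:15*143325+2749747=4899622
[17] T[17,12]:16*4899622+78558480=156952432
Read c(17,12) = 156952432.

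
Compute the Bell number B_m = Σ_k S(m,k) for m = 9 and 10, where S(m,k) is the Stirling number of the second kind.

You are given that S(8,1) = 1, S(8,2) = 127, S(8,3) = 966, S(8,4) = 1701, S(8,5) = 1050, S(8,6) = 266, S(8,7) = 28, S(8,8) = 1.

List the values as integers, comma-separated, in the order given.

i=9: T(9,1)=0+1·1=1 | T(9,2)=1+2·127=255 | T(9,3)=127+3·966=3025 | T(9,4)=966+4·1701=7770 | T(9,5)=1701+5·1050=6951 | T(9,6)=1050+6·266=2646 | T(9,7)=266+7·28=462 | T(9,8)=28+8·1=36 | T(9,9)=1+9·0=1
i=10: T(10,1)=0+1·1=1 | T(10,2)=1+2·255=511 | T(10,3)=255+3·3025=9330 | T(10,4)=3025+4·7770=34105 | T(10,5)=7770+5·6951=42525 | T(10,6)=6951+6·2646=22827 | T(10,7)=2646+7·462=5880 | T(10,8)=462+8·36=750 | T(10,9)=36+9·1=45 | T(10,10)=1+10·0=1
B_9 = ΣS(9,k) = 1+255+3025+7770+6951+2646+462+36+1 = 21147
B_10 = ΣS(10,k) = 1+511+9330+34105+42525+22827+5880+750+45+1 = 115975

21147, 115975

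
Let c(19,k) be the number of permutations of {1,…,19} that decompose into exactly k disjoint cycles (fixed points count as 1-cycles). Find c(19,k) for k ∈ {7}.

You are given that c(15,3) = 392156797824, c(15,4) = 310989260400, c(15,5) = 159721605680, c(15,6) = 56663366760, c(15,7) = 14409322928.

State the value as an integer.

2353125040549984

[16] T[16,4]:15*310989260400+392156797824=5056995703824 · T[16,5]:15*159721605680+310989260400=2706813345600 · T[16,6]:15*56663366760+159721605680=1009672107080 · T[16,7]:15*14409322928+56663366760=272803210680
[17] T[17,5]:16*2706813345600+5056995703824=48366009233424 · T[17,6]:16*1009672107080+2706813345600=18861567058880 · T[17,7]:16*272803210680+1009672107080=5374523477960
[18] T[18,6]:17*18861567058880+48366009233424=369012649234384 · T[18,7]:17*5374523477960+18861567058880=110228466184200
[19] T[19,7]:18*110228466184200+369012649234384=2353125040549984
Read c(19,7) = 2353125040549984.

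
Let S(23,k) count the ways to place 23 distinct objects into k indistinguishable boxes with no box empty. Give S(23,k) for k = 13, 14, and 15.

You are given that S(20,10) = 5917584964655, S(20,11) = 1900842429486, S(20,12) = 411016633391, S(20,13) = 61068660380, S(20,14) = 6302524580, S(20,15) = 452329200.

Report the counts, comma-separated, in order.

[21] T[21,11]:11*1900842429486+5917584964655=26826851689001 · T[21,12]:12*411016633391+1900842429486=6833042030178 · T[21,13]:13*61068660380+411016633391=1204909218331 · T[21,14]:14*6302524580+61068660380=149304004500 · T[21,15]:15*452329200+6302524580=13087462580
[22] T[22,12]:12*6833042030178+26826851689001=108823356051137 · T[22,13]:13*1204909218331+6833042030178=22496861868481 · T[22,14]:14*149304004500+1204909218331=3295165281331 · T[22,15]:15*13087462580+149304004500=345615943200
[23] T[23,13]:13*22496861868481+108823356051137=401282560341390 · T[23,14]:14*3295165281331+22496861868481=68629175807115 · T[23,15]:15*345615943200+3295165281331=8479404429331
Read S(23,13) = 401282560341390, S(23,14) = 68629175807115, S(23,15) = 8479404429331.

401282560341390, 68629175807115, 8479404429331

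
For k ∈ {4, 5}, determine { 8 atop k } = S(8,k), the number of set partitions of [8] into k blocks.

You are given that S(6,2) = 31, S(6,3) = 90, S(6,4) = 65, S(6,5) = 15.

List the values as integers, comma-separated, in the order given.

i=7: T(7,3)=31+3·90=301 | T(7,4)=90+4·65=350 | T(7,5)=65+5·15=140
i=8: T(8,4)=301+4·350=1701 | T(8,5)=350+5·140=1050
Read S(8,4) = 1701, S(8,5) = 1050.

1701, 1050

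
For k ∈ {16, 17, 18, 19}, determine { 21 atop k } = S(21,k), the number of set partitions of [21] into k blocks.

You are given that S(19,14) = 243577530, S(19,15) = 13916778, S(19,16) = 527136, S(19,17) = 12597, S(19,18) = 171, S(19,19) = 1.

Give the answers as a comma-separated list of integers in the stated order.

row 20: T[20][15]=15·13916778+243577530=452329200  T[20][16]=16·527136+13916778=22350954  T[20][17]=17·12597+527136=741285  T[20][18]=18·171+12597=15675  T[20][19]=19·1+171=190
row 21: T[21][16]=16·22350954+452329200=809944464  T[21][17]=17·741285+22350954=34952799  T[21][18]=18·15675+741285=1023435  T[21][19]=19·190+15675=19285
Read S(21,16) = 809944464, S(21,17) = 34952799, S(21,18) = 1023435, S(21,19) = 19285.

809944464, 34952799, 1023435, 19285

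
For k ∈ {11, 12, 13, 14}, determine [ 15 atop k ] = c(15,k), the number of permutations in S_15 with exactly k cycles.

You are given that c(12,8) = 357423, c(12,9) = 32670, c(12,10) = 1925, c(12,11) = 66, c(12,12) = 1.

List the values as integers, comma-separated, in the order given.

@13  (13,9):32670·12+357423→749463, (13,10):1925·12+32670→55770, (13,11):66·12+1925→2717, (13,12):1·12+66→78, (13,13):0·12+1→1
@14  (14,10):55770·13+749463→1474473, (14,11):2717·13+55770→91091, (14,12):78·13+2717→3731, (14,13):1·13+78→91, (14,14):0·13+1→1
@15  (15,11):91091·14+1474473→2749747, (15,12):3731·14+91091→143325, (15,13):91·14+3731→5005, (15,14):1·14+91→105
Read c(15,11) = 2749747, c(15,12) = 143325, c(15,13) = 5005, c(15,14) = 105.

2749747, 143325, 5005, 105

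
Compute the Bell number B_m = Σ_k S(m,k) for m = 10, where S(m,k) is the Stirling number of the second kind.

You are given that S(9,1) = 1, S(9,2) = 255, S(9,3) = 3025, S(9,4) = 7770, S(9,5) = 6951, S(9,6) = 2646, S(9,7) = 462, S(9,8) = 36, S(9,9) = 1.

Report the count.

@10  (10,1):1·1+0→1, (10,2):255·2+1→511, (10,3):3025·3+255→9330, (10,4):7770·4+3025→34105, (10,5):6951·5+7770→42525, (10,6):2646·6+6951→22827, (10,7):462·7+2646→5880, (10,8):36·8+462→750, (10,9):1·9+36→45, (10,10):0·10+1→1
B_10 = ΣS(10,k) = 1+511+9330+34105+42525+22827+5880+750+45+1 = 115975

115975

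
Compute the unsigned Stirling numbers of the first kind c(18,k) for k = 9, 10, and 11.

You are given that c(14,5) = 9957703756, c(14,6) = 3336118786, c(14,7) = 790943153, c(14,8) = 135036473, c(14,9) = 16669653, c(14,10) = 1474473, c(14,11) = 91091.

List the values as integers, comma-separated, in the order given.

i=15: T(15,6)=9957703756+14·3336118786=56663366760 | T(15,7)=3336118786+14·790943153=14409322928 | T(15,8)=790943153+14·135036473=2681453775 | T(15,9)=135036473+14·16669653=368411615 | T(15,10)=16669653+14·1474473=37312275 | T(15,11)=1474473+14·91091=2749747
i=16: T(16,7)=56663366760+15·14409322928=272803210680 | T(16,8)=14409322928+15·2681453775=54631129553 | T(16,9)=2681453775+15·368411615=8207628000 | T(16,10)=368411615+15·37312275=928095740 | T(16,11)=37312275+15·2749747=78558480
i=17: T(17,8)=272803210680+16·54631129553=1146901283528 | T(17,9)=54631129553+16·8207628000=185953177553 | T(17,10)=8207628000+16·928095740=23057159840 | T(17,11)=928095740+16·78558480=2185031420
i=18: T(18,9)=1146901283528+17·185953177553=4308105301929 | T(18,10)=185953177553+17·23057159840=577924894833 | T(18,11)=23057159840+17·2185031420=60202693980
Read c(18,9) = 4308105301929, c(18,10) = 577924894833, c(18,11) = 60202693980.

4308105301929, 577924894833, 60202693980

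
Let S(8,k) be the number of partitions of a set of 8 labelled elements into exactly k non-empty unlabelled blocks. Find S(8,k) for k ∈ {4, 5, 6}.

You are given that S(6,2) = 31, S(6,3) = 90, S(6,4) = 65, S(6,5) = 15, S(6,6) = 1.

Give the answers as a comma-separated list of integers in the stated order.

[7] T[7,3]:3*90+31=301 · T[7,4]:4*65+90=350 · T[7,5]:5*15+65=140 · T[7,6]:6*1+15=21
[8] T[8,4]:4*350+301=1701 · T[8,5]:5*140+350=1050 · T[8,6]:6*21+140=266
Read S(8,4) = 1701, S(8,5) = 1050, S(8,6) = 266.

1701, 1050, 266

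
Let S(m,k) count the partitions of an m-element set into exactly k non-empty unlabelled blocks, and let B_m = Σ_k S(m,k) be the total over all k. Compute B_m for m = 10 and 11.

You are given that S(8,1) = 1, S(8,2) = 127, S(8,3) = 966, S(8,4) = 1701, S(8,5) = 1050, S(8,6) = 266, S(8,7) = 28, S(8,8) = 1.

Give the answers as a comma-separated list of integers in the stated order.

@9  (9,1):1·1+0→1, (9,2):127·2+1→255, (9,3):966·3+127→3025, (9,4):1701·4+966→7770, (9,5):1050·5+1701→6951, (9,6):266·6+1050→2646, (9,7):28·7+266→462, (9,8):1·8+28→36, (9,9):0·9+1→1
@10  (10,1):1·1+0→1, (10,2):255·2+1→511, (10,3):3025·3+255→9330, (10,4):7770·4+3025→34105, (10,5):6951·5+7770→42525, (10,6):2646·6+6951→22827, (10,7):462·7+2646→5880, (10,8):36·8+462→750, (10,9):1·9+36→45, (10,10):0·10+1→1
@11  (11,1):1·1+0→1, (11,2):511·2+1→1023, (11,3):9330·3+511→28501, (11,4):34105·4+9330→145750, (11,5):42525·5+34105→246730, (11,6):22827·6+42525→179487, (11,7):5880·7+22827→63987, (11,8):750·8+5880→11880, (11,9):45·9+750→1155, (11,10):1·10+45→55, (11,11):0·11+1→1
B_10 = ΣS(10,k) = 1+511+9330+34105+42525+22827+5880+750+45+1 = 115975
B_11 = ΣS(11,k) = 1+1023+28501+145750+246730+179487+63987+11880+1155+55+1 = 678570

115975, 678570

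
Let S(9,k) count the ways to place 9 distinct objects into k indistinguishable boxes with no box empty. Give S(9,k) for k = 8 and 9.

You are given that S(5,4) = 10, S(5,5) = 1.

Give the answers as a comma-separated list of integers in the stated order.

r6: T_6,5=5×1+10=15; T_6,6=6×0+1=1
r7: T_7,6=6×1+15=21; T_7,7=7×0+1=1
r8: T_8,7=7×1+21=28; T_8,8=8×0+1=1
r9: T_9,8=8×1+28=36; T_9,9=9×0+1=1
Read S(9,8) = 36, S(9,9) = 1.

36, 1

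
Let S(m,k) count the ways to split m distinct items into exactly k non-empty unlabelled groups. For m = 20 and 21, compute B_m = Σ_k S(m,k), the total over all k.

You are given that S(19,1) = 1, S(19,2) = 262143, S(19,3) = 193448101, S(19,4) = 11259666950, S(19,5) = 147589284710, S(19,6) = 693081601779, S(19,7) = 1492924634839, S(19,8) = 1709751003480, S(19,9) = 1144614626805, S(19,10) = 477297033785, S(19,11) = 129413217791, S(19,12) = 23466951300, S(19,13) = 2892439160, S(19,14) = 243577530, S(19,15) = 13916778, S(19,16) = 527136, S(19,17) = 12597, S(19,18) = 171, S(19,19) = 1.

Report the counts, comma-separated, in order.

@20  (20,1):1·1+0→1, (20,2):262143·2+1→524287, (20,3):193448101·3+262143→580606446, (20,4):11259666950·4+193448101→45232115901, (20,5):147589284710·5+11259666950→749206090500, (20,6):693081601779·6+147589284710→4306078895384, (20,7):1492924634839·7+693081601779→11143554045652, (20,8):1709751003480·8+1492924634839→15170932662679, (20,9):1144614626805·9+1709751003480→12011282644725, (20,10):477297033785·10+1144614626805→5917584964655, (20,11):129413217791·11+477297033785→1900842429486, (20,12):23466951300·12+129413217791→411016633391, (20,13):2892439160·13+23466951300→61068660380, (20,14):243577530·14+2892439160→6302524580, (20,15):13916778·15+243577530→452329200, (20,16):527136·16+13916778→22350954, (20,17):12597·17+527136→741285, (20,18):171·18+12597→15675, (20,19):1·19+171→190, (20,20):0·20+1→1
@21  (21,1):1·1+0→1, (21,2):524287·2+1→1048575, (21,3):580606446·3+524287→1742343625, (21,4):45232115901·4+580606446→181509070050, (21,5):749206090500·5+45232115901→3791262568401, (21,6):4306078895384·6+749206090500→26585679462804, (21,7):11143554045652·7+4306078895384→82310957214948, (21,8):15170932662679·8+11143554045652→132511015347084, (21,9):12011282644725·9+15170932662679→123272476465204, (21,10):5917584964655·10+12011282644725→71187132291275, (21,11):1900842429486·11+5917584964655→26826851689001, (21,12):411016633391·12+1900842429486→6833042030178, (21,13):61068660380·13+411016633391→1204909218331, (21,14):6302524580·14+61068660380→149304004500, (21,15):452329200·15+6302524580→13087462580, (21,16):22350954·16+452329200→809944464, (21,17):741285·17+22350954→34952799, (21,18):15675·18+741285→1023435, (21,19):190·19+15675→19285, (21,20):1·20+190→210, (21,21):0·21+1→1
B_20 = ΣS(20,k) = 1+524287+580606446+45232115901+749206090500+4306078895384+11143554045652+15170932662679+12011282644725+5917584964655+1900842429486+411016633391+61068660380+6302524580+452329200+22350954+741285+15675+190+1 = 51724158235372
B_21 = ΣS(21,k) = 1+1048575+1742343625+181509070050+3791262568401+26585679462804+82310957214948+132511015347084+123272476465204+71187132291275+26826851689001+6833042030178+1204909218331+149304004500+13087462580+809944464+34952799+1023435+19285+210+1 = 474869816156751

51724158235372, 474869816156751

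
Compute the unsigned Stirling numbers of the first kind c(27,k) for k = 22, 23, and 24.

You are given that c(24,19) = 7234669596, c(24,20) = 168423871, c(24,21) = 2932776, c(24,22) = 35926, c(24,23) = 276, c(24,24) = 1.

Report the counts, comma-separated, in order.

i=25: T(25,20)=7234669596+24·168423871=11276842500 | T(25,21)=168423871+24·2932776=238810495 | T(25,22)=2932776+24·35926=3795000 | T(25,23)=35926+24·276=42550 | T(25,24)=276+24·1=300
i=26: T(26,21)=11276842500+25·238810495=17247104875 | T(26,22)=238810495+25·3795000=333685495 | T(26,23)=3795000+25·42550=4858750 | T(26,24)=42550+25·300=50050
i=27: T(27,22)=17247104875+26·333685495=25922927745 | T(27,23)=333685495+26·4858750=460012995 | T(27,24)=4858750+26·50050=6160050
Read c(27,22) = 25922927745, c(27,23) = 460012995, c(27,24) = 6160050.

25922927745, 460012995, 6160050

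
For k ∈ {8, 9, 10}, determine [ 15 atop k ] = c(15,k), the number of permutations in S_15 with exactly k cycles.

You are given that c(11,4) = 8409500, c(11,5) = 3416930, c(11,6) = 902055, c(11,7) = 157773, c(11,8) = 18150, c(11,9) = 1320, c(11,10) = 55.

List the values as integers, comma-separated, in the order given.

i=12: T(12,5)=8409500+11·3416930=45995730 | T(12,6)=3416930+11·902055=13339535 | T(12,7)=902055+11·157773=2637558 | T(12,8)=157773+11·18150=357423 | T(12,9)=18150+11·1320=32670 | T(12,10)=1320+11·55=1925
i=13: T(13,6)=45995730+12·13339535=206070150 | T(13,7)=13339535+12·2637558=44990231 | T(13,8)=2637558+12·357423=6926634 | T(13,9)=357423+12·32670=749463 | T(13,10)=32670+12·1925=55770
i=14: T(14,7)=206070150+13·44990231=790943153 | T(14,8)=44990231+13·6926634=135036473 | T(14,9)=6926634+13·749463=16669653 | T(14,10)=749463+13·55770=1474473
i=15: T(15,8)=790943153+14·135036473=2681453775 | T(15,9)=135036473+14·16669653=368411615 | T(15,10)=16669653+14·1474473=37312275
Read c(15,8) = 2681453775, c(15,9) = 368411615, c(15,10) = 37312275.

2681453775, 368411615, 37312275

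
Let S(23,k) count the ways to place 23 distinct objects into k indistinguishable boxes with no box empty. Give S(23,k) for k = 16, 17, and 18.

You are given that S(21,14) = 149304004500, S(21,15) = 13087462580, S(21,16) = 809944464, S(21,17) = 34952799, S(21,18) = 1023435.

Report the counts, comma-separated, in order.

r22: T_22,15=15×13087462580+149304004500=345615943200; T_22,16=16×809944464+13087462580=26046574004; T_22,17=17×34952799+809944464=1404142047; T_22,18=18×1023435+34952799=53374629
r23: T_23,16=16×26046574004+345615943200=762361127264; T_23,17=17×1404142047+26046574004=49916988803; T_23,18=18×53374629+1404142047=2364885369
Read S(23,16) = 762361127264, S(23,17) = 49916988803, S(23,18) = 2364885369.

762361127264, 49916988803, 2364885369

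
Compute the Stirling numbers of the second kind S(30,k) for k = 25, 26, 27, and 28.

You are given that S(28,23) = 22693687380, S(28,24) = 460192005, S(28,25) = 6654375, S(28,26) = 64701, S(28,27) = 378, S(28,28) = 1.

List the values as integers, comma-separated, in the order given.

49402080000, 843303006, 10359090, 86275

row 29: T[29][24]=24·460192005+22693687380=33738295500  T[29][25]=25·6654375+460192005=626551380  T[29][26]=26·64701+6654375=8336601  T[29][27]=27·378+64701=74907  T[29][28]=28·1+378=406
row 30: T[30][25]=25·626551380+33738295500=49402080000  T[30][26]=26·8336601+626551380=843303006  T[30][27]=27·74907+8336601=10359090  T[30][28]=28·406+74907=86275
Read S(30,25) = 49402080000, S(30,26) = 843303006, S(30,27) = 10359090, S(30,28) = 86275.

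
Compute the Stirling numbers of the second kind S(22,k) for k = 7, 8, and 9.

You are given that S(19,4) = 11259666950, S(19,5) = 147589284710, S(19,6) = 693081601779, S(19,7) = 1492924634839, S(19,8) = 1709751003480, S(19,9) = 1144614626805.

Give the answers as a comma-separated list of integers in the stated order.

row 20: T[20][5]=5·147589284710+11259666950=749206090500  T[20][6]=6·693081601779+147589284710=4306078895384  T[20][7]=7·1492924634839+693081601779=11143554045652  T[20][8]=8·1709751003480+1492924634839=15170932662679  T[20][9]=9·1144614626805+1709751003480=12011282644725
row 21: T[21][6]=6·4306078895384+749206090500=26585679462804  T[21][7]=7·11143554045652+4306078895384=82310957214948  T[21][8]=8·15170932662679+11143554045652=132511015347084  T[21][9]=9·12011282644725+15170932662679=123272476465204
row 22: T[22][7]=7·82310957214948+26585679462804=602762379967440  T[22][8]=8·132511015347084+82310957214948=1142399079991620  T[22][9]=9·123272476465204+132511015347084=1241963303533920
Read S(22,7) = 602762379967440, S(22,8) = 1142399079991620, S(22,9) = 1241963303533920.

602762379967440, 1142399079991620, 1241963303533920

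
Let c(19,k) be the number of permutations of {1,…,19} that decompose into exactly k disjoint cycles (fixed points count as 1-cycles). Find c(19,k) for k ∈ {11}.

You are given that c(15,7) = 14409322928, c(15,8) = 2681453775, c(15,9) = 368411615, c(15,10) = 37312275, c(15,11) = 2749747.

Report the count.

r16: T_16,8=15×2681453775+14409322928=54631129553; T_16,9=15×368411615+2681453775=8207628000; T_16,10=15×37312275+368411615=928095740; T_16,11=15×2749747+37312275=78558480
r17: T_17,9=16×8207628000+54631129553=185953177553; T_17,10=16×928095740+8207628000=23057159840; T_17,11=16×78558480+928095740=2185031420
r18: T_18,10=17×23057159840+185953177553=577924894833; T_18,11=17×2185031420+23057159840=60202693980
r19: T_19,11=18×60202693980+577924894833=1661573386473
Read c(19,11) = 1661573386473.

1661573386473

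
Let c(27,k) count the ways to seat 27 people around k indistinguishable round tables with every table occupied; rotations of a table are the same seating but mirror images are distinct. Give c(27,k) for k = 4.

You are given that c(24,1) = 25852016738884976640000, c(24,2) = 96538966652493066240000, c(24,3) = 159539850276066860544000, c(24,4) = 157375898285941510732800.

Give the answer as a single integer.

2761307967193712729035776000

@25  (25,2):96538966652493066240000·24+25852016738884976640000→2342787216398718566400000, (25,3):159539850276066860544000·24+96538966652493066240000→3925495373278097719296000, (25,4):157375898285941510732800·24+159539850276066860544000→3936561409138663118131200
@26  (26,3):3925495373278097719296000·25+2342787216398718566400000→100480171548351161548800000, (26,4):3936561409138663118131200·25+3925495373278097719296000→102339530601744675672576000
@27  (27,4):102339530601744675672576000·26+100480171548351161548800000→2761307967193712729035776000
Read c(27,4) = 2761307967193712729035776000.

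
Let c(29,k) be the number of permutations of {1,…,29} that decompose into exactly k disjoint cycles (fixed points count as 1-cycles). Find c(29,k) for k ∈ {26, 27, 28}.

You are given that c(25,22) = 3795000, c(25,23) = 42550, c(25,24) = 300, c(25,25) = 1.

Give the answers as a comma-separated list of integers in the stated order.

@26  (26,23):42550·25+3795000→4858750, (26,24):300·25+42550→50050, (26,25):1·25+300→325, (26,26):0·25+1→1
@27  (27,24):50050·26+4858750→6160050, (27,25):325·26+50050→58500, (27,26):1·26+325→351, (27,27):0·26+1→1
@28  (28,25):58500·27+6160050→7739550, (28,26):351·27+58500→67977, (28,27):1·27+351→378, (28,28):0·27+1→1
@29  (29,26):67977·28+7739550→9642906, (29,27):378·28+67977→78561, (29,28):1·28+378→406
Read c(29,26) = 9642906, c(29,27) = 78561, c(29,28) = 406.

9642906, 78561, 406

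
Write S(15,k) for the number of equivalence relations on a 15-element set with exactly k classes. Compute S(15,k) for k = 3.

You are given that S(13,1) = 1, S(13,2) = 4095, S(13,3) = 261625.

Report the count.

2375101

i=14: T(14,2)=1+2·4095=8191 | T(14,3)=4095+3·261625=788970
i=15: T(15,3)=8191+3·788970=2375101
Read S(15,3) = 2375101.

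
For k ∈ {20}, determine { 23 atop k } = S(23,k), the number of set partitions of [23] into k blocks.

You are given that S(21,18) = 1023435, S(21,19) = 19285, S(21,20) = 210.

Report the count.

1859550

i=22: T(22,19)=1023435+19·19285=1389850 | T(22,20)=19285+20·210=23485
i=23: T(23,20)=1389850+20·23485=1859550
Read S(23,20) = 1859550.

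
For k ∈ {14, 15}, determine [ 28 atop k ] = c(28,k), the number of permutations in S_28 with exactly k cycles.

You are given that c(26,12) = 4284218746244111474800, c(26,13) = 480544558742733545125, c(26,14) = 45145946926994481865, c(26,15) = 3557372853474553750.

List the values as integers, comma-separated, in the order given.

61445535102359115635655, 5370555489012577816470

row 27: T[27][13]=26·480544558742733545125+4284218746244111474800=16778377273555183648050  T[27][14]=26·45145946926994481865+480544558742733545125=1654339178844590073615  T[27][15]=26·3557372853474553750+45145946926994481865=137637641117332879365
row 28: T[28][14]=27·1654339178844590073615+16778377273555183648050=61445535102359115635655  T[28][15]=27·137637641117332879365+1654339178844590073615=5370555489012577816470
Read c(28,14) = 61445535102359115635655, c(28,15) = 5370555489012577816470.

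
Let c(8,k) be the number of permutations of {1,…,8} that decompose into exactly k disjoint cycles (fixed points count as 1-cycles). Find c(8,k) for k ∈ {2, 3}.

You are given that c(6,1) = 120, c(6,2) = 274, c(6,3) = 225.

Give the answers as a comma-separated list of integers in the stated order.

i=7: T(7,1)=0+6·120=720 | T(7,2)=120+6·274=1764 | T(7,3)=274+6·225=1624
i=8: T(8,2)=720+7·1764=13068 | T(8,3)=1764+7·1624=13132
Read c(8,2) = 13068, c(8,3) = 13132.

13068, 13132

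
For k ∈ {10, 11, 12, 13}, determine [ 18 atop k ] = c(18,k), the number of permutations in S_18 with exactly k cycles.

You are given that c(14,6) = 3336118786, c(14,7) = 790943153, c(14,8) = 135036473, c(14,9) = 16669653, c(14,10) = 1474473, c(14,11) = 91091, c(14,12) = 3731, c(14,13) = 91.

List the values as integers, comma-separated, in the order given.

[15] T[15,7]:14*790943153+3336118786=14409322928 · T[15,8]:14*135036473+790943153=2681453775 · T[15,9]:14*16669653+135036473=368411615 · T[15,10]:14*1474473+16669653=37312275 · T[15,11]:14*91091+1474473=2749747 · T[15,12]:14*3731+91091=143325 · T[15,13]:14*91+3731=5005
[16] T[16,8]:15*2681453775+14409322928=54631129553 · T[16,9]:15*368411615+2681453775=8207628000 · T[16,10]:15*37312275+368411615=928095740 · T[16,11]:15*2749747+37312275=78558480 · T[16,12]:15*143325+2749747=4899622 · T[16,13]:15*5005+143325=218400
[17] T[17,9]:16*8207628000+54631129553=185953177553 · T[17,10]:16*928095740+8207628000=23057159840 · T[17,11]:16*78558480+928095740=2185031420 · T[17,12]:16*4899622+78558480=156952432 · T[17,13]:16*218400+4899622=8394022
[18] T[18,10]:17*23057159840+185953177553=577924894833 · T[18,11]:17*2185031420+23057159840=60202693980 · T[18,12]:17*156952432+2185031420=4853222764 · T[18,13]:17*8394022+156952432=299650806
Read c(18,10) = 577924894833, c(18,11) = 60202693980, c(18,12) = 4853222764, c(18,13) = 299650806.

577924894833, 60202693980, 4853222764, 299650806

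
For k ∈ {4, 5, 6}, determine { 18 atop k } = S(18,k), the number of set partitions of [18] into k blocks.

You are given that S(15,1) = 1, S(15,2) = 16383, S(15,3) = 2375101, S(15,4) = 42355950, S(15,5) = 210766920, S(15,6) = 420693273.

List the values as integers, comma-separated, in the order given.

2798806985, 28958095545, 110687251039

@16  (16,2):16383·2+1→32767, (16,3):2375101·3+16383→7141686, (16,4):42355950·4+2375101→171798901, (16,5):210766920·5+42355950→1096190550, (16,6):420693273·6+210766920→2734926558
@17  (17,3):7141686·3+32767→21457825, (17,4):171798901·4+7141686→694337290, (17,5):1096190550·5+171798901→5652751651, (17,6):2734926558·6+1096190550→17505749898
@18  (18,4):694337290·4+21457825→2798806985, (18,5):5652751651·5+694337290→28958095545, (18,6):17505749898·6+5652751651→110687251039
Read S(18,4) = 2798806985, S(18,5) = 28958095545, S(18,6) = 110687251039.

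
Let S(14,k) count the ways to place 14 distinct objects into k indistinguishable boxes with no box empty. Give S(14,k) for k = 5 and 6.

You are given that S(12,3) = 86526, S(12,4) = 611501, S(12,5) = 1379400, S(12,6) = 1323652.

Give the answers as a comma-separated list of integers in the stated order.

i=13: T(13,4)=86526+4·611501=2532530 | T(13,5)=611501+5·1379400=7508501 | T(13,6)=1379400+6·1323652=9321312
i=14: T(14,5)=2532530+5·7508501=40075035 | T(14,6)=7508501+6·9321312=63436373
Read S(14,5) = 40075035, S(14,6) = 63436373.

40075035, 63436373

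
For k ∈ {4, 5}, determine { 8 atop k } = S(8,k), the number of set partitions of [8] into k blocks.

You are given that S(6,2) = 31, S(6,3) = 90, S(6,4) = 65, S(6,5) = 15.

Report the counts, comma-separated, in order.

1701, 1050

row 7: T[7][3]=3·90+31=301  T[7][4]=4·65+90=350  T[7][5]=5·15+65=140
row 8: T[8][4]=4·350+301=1701  T[8][5]=5·140+350=1050
Read S(8,4) = 1701, S(8,5) = 1050.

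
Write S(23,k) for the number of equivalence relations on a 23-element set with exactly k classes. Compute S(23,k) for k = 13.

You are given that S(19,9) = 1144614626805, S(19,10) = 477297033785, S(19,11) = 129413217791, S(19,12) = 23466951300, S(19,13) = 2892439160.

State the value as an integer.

i=20: T(20,10)=1144614626805+10·477297033785=5917584964655 | T(20,11)=477297033785+11·129413217791=1900842429486 | T(20,12)=129413217791+12·23466951300=411016633391 | T(20,13)=23466951300+13·2892439160=61068660380
i=21: T(21,11)=5917584964655+11·1900842429486=26826851689001 | T(21,12)=1900842429486+12·411016633391=6833042030178 | T(21,13)=411016633391+13·61068660380=1204909218331
i=22: T(22,12)=26826851689001+12·6833042030178=108823356051137 | T(22,13)=6833042030178+13·1204909218331=22496861868481
i=23: T(23,13)=108823356051137+13·22496861868481=401282560341390
Read S(23,13) = 401282560341390.

401282560341390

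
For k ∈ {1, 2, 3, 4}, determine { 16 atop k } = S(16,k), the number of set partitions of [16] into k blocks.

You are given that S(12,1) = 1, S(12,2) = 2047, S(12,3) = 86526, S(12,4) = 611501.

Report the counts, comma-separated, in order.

1, 32767, 7141686, 171798901

[13] T[13,1]:1*1+0=1 · T[13,2]:2*2047+1=4095 · T[13,3]:3*86526+2047=261625 · T[13,4]:4*611501+86526=2532530
[14] T[14,1]:1*1+0=1 · T[14,2]:2*4095+1=8191 · T[14,3]:3*261625+4095=788970 · T[14,4]:4*2532530+261625=10391745
[15] T[15,1]:1*1+0=1 · T[15,2]:2*8191+1=16383 · T[15,3]:3*788970+8191=2375101 · T[15,4]:4*10391745+788970=42355950
[16] T[16,1]:1*1+0=1 · T[16,2]:2*16383+1=32767 · T[16,3]:3*2375101+16383=7141686 · T[16,4]:4*42355950+2375101=171798901
Read S(16,1) = 1, S(16,2) = 32767, S(16,3) = 7141686, S(16,4) = 171798901.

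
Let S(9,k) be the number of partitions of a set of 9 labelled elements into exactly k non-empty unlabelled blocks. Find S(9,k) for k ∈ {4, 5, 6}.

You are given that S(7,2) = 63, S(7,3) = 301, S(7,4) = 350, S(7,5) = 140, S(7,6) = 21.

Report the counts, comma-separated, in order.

row 8: T[8][3]=3·301+63=966  T[8][4]=4·350+301=1701  T[8][5]=5·140+350=1050  T[8][6]=6·21+140=266
row 9: T[9][4]=4·1701+966=7770  T[9][5]=5·1050+1701=6951  T[9][6]=6·266+1050=2646
Read S(9,4) = 7770, S(9,5) = 6951, S(9,6) = 2646.

7770, 6951, 2646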